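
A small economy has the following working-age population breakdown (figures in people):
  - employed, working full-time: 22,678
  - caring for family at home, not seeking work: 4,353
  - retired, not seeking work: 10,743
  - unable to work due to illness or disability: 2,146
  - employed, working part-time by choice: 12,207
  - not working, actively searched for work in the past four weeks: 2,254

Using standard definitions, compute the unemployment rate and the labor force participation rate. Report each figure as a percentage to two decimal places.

Unemployment rate ≈ 6.07%; labor force participation rate ≈ 68.29%.

Employed = 22,678 + 12,207 = 34,885.
Unemployed = 2,254.
Labor force = 34,885 + 2,254 = 37,139.
Not in labor force = 4,353 + 10,743 + 2,146 = 17,242 (those not working and not actively searching are outside the labor force).
Civilian working-age population = 37,139 + 17,242 = 54,381.
Unemployment rate = 2,254 / 37,139 = 6.07%.
Labor force participation rate = 37,139 / 54,381 = 68.29%.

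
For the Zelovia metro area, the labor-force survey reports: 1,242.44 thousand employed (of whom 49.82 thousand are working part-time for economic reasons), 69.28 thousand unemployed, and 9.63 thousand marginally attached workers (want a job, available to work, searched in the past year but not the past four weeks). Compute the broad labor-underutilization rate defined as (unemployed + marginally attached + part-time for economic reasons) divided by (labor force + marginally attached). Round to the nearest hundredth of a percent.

Broad underutilization rate ≈ 9.74%.

Labor force = 1,242.44 + 69.28 = 1,311.72 thousand.
Numerator = 69.28 + 9.63 + 49.82 = 128.73 thousand.
Denominator = 1,311.72 + 9.63 = 1,321.35 thousand.
Broad rate = 128.73 / 1,321.35 = 9.74%.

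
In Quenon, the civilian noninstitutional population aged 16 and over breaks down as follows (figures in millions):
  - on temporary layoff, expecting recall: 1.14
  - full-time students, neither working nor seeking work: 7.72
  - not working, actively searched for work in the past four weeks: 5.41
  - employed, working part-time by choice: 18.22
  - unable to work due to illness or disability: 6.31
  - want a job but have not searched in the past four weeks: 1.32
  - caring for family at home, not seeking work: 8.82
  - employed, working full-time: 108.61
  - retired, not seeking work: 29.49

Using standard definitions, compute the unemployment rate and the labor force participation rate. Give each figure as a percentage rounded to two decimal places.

Employed = 18.22 + 108.61 = 126.83 million.
Unemployed = 1.14 + 5.41 = 6.55 million (jobless and actively searching, or on temporary layoff).
Labor force = 126.83 + 6.55 = 133.38 million.
Not in labor force = 7.72 + 6.31 + 1.32 + 8.82 + 29.49 = 53.66 million (those not working and not actively searching are outside the labor force — including those who want a job but have given up searching).
Civilian working-age population = 133.38 + 53.66 = 187.04 million.
Unemployment rate = 6.55 / 133.38 = 4.91%.
Labor force participation rate = 133.38 / 187.04 = 71.31%.

Unemployment rate ≈ 4.91%; labor force participation rate ≈ 71.31%.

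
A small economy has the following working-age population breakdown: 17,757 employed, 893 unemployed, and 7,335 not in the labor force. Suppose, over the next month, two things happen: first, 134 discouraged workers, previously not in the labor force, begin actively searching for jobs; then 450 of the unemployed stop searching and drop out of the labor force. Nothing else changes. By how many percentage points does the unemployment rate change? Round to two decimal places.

Initially, labor force = 17,757 + 893 = 18,650, so u = 893/18,650 = 4.79%.
After the first change, unemployed and labor force both rise by 134 → E = 17,757, U = 1,027, labor force = 18,784.
After the second change, unemployed and labor force both fall by 450 → E = 17,757, U = 577, labor force = 18,334.
New unemployment rate = 577 / 18,334 = 3.15%.
Change = 3.15% − 4.79% = −1.64 percentage points.

The unemployment rate changes by −1.64 percentage points.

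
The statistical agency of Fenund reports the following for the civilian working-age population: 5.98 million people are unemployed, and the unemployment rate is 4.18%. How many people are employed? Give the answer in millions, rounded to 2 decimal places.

About 137.08 million are employed.

Labor force = U / u = 5.98 / 0.0418 ≈ 143.06 million.
Employed = labor force − unemployed = 143.06 − 5.98 = 137.08 million.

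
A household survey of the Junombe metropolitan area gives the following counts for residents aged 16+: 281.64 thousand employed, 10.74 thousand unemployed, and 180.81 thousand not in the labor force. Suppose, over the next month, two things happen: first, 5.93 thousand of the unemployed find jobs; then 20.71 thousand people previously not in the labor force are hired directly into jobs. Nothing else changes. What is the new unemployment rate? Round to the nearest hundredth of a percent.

New unemployment rate ≈ 1.54%.

Initially, labor force = 281.64 + 10.74 = 292.38 thousand, so u = 10.74/292.38 = 3.67%.
After the first change, unemployed falls and employed rises by 5.93; labor force unchanged → E = 287.57, U = 4.81, labor force = 292.38 thousand.
After the second change, employed and labor force both rise by 20.71; unemployed unchanged → E = 308.28, U = 4.81, labor force = 313.09 thousand.
New unemployment rate = 4.81 / 313.09 = 1.54%.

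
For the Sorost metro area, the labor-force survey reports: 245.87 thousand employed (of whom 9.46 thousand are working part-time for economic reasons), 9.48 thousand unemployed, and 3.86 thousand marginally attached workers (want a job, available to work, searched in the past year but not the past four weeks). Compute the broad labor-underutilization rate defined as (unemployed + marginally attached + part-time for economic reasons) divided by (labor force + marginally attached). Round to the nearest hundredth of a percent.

Broad underutilization rate ≈ 8.80%.

Labor force = 245.87 + 9.48 = 255.35 thousand.
Numerator = 9.48 + 3.86 + 9.46 = 22.80 thousand.
Denominator = 255.35 + 3.86 = 259.21 thousand.
Broad rate = 22.80 / 259.21 = 8.80%.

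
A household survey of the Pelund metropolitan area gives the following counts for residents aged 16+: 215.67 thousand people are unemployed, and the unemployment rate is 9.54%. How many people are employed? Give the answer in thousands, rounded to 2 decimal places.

About 2,045.02 thousand are employed.

Labor force = U / u = 215.67 / 0.0954 ≈ 2,260.69 thousand.
Employed = labor force − unemployed = 2,260.69 − 215.67 = 2,045.02 thousand.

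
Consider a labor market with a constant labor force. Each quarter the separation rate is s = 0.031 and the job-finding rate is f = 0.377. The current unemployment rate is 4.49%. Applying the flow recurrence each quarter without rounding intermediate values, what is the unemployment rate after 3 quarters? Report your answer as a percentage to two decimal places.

With a fixed labor force, u_{t+1} = u_t + s·(1−u_t) − f·u_t = u_t·(1−s−f) + s.
Here 1−s−f = 0.592 and s = 0.031.
u_1 = 0.044900 × 0.592 + 0.031 = 0.057581.
u_2 = 0.057581 × 0.592 + 0.031 = 0.065088.
u_3 = 0.065088 × 0.592 + 0.031 = 0.069532.

Unemployment rate after three quarters ≈ 6.95%.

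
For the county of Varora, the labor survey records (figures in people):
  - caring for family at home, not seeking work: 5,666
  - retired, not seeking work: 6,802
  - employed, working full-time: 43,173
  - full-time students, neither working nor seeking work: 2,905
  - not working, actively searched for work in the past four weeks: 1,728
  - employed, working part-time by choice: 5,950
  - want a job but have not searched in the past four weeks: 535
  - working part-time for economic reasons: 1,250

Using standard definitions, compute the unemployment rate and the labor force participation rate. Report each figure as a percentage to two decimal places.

Employed = 43,173 + 5,950 + 1,250 = 50,373 (anyone who worked, including part-time for economic reasons, counts as employed).
Unemployed = 1,728.
Labor force = 50,373 + 1,728 = 52,101.
Not in labor force = 5,666 + 6,802 + 2,905 + 535 = 15,908 (those not working and not actively searching are outside the labor force — including those who want a job but have given up searching).
Civilian working-age population = 52,101 + 15,908 = 68,009.
Unemployment rate = 1,728 / 52,101 = 3.32%.
Labor force participation rate = 52,101 / 68,009 = 76.61%.

Unemployment rate ≈ 3.32%; labor force participation rate ≈ 76.61%.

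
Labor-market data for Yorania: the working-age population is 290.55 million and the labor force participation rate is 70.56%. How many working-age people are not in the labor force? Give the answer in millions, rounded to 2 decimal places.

About 85.54 million are not in the labor force.

Share not in the labor force = 1 − 0.7056 = 0.2944.
Not in labor force = 0.2944 × 290.55 ≈ 85.54 million.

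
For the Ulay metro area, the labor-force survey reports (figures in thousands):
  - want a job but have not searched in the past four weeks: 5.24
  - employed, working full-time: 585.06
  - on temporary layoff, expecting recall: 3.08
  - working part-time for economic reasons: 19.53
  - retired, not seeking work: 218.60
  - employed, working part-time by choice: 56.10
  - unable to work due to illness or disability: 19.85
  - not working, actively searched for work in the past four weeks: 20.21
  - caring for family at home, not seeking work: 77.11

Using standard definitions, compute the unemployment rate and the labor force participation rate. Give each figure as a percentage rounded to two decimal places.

Employed = 585.06 + 19.53 + 56.10 = 660.69 thousand (anyone who worked, including part-time for economic reasons, counts as employed).
Unemployed = 3.08 + 20.21 = 23.29 thousand (jobless and actively searching, or on temporary layoff).
Labor force = 660.69 + 23.29 = 683.98 thousand.
Not in labor force = 5.24 + 218.60 + 19.85 + 77.11 = 320.80 thousand (those not working and not actively searching are outside the labor force — including those who want a job but have given up searching).
Civilian working-age population = 683.98 + 320.80 = 1,004.78 thousand.
Unemployment rate = 23.29 / 683.98 = 3.41%.
Labor force participation rate = 683.98 / 1,004.78 = 68.07%.

Unemployment rate ≈ 3.41%; labor force participation rate ≈ 68.07%.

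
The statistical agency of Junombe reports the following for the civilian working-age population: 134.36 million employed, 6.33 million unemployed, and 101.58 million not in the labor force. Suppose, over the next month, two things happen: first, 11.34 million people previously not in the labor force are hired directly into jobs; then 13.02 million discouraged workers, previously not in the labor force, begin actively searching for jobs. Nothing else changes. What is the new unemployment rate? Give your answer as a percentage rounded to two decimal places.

New unemployment rate ≈ 11.72%.

Initially, labor force = 134.36 + 6.33 = 140.69 million, so u = 6.33/140.69 = 4.50%.
After the first change, employed and labor force both rise by 11.34; unemployed unchanged → E = 145.70, U = 6.33, labor force = 152.03 million.
After the second change, unemployed and labor force both rise by 13.02 → E = 145.70, U = 19.35, labor force = 165.05 million.
New unemployment rate = 19.35 / 165.05 = 11.72%.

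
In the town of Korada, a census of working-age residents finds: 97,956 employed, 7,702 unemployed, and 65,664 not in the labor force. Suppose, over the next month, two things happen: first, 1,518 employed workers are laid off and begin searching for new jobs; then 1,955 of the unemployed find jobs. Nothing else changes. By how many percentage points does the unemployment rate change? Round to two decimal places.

The unemployment rate changes by −0.41 percentage points.

Initially, labor force = 97,956 + 7,702 = 105,658, so u = 7,702/105,658 = 7.29%.
After the first change, employed falls and unemployed rises by 1,518; labor force unchanged → E = 96,438, U = 9,220, labor force = 105,658.
After the second change, unemployed falls and employed rises by 1,955; labor force unchanged → E = 98,393, U = 7,265, labor force = 105,658.
New unemployment rate = 7,265 / 105,658 = 6.88%.
Change = 6.88% − 7.29% = −0.41 percentage points.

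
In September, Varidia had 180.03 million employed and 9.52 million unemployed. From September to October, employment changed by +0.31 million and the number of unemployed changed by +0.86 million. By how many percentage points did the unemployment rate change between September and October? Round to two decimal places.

The unemployment rate changed by +0.42 percentage points.

September: labor force = 180.03 + 9.52 = 189.55; u = 9.52/189.55 = 5.02%.
October: labor force = 180.34 + 10.38 = 190.72; u = 10.38/190.72 = 5.44%.
Change = 5.44% − 5.02% = +0.42 pp.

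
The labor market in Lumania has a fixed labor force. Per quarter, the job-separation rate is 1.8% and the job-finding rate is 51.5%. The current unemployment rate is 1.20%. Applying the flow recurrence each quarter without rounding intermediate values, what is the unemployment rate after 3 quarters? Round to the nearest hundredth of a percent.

With a fixed labor force, u_{t+1} = u_t + s·(1−u_t) − f·u_t = u_t·(1−s−f) + s.
Here 1−s−f = 0.467 and s = 0.018.
u_1 = 0.012000 × 0.467 + 0.018 = 0.023604.
u_2 = 0.023604 × 0.467 + 0.018 = 0.029023.
u_3 = 0.029023 × 0.467 + 0.018 = 0.031554.

Unemployment rate after three quarters ≈ 3.16%.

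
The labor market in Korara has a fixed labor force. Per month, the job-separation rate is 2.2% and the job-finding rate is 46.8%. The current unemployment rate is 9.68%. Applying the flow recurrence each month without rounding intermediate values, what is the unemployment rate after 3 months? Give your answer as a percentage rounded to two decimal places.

Unemployment rate after three months ≈ 5.18%.

With a fixed labor force, u_{t+1} = u_t + s·(1−u_t) − f·u_t = u_t·(1−s−f) + s.
Here 1−s−f = 0.510 and s = 0.022.
u_1 = 0.096800 × 0.510 + 0.022 = 0.071368.
u_2 = 0.071368 × 0.510 + 0.022 = 0.058398.
u_3 = 0.058398 × 0.510 + 0.022 = 0.051783.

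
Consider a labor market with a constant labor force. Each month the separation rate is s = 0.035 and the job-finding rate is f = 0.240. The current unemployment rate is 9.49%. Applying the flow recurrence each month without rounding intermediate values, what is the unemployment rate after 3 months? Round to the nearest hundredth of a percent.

With a fixed labor force, u_{t+1} = u_t + s·(1−u_t) − f·u_t = u_t·(1−s−f) + s.
Here 1−s−f = 0.725 and s = 0.035.
u_1 = 0.094900 × 0.725 + 0.035 = 0.103803.
u_2 = 0.103803 × 0.725 + 0.035 = 0.110257.
u_3 = 0.110257 × 0.725 + 0.035 = 0.114936.

Unemployment rate after three months ≈ 11.49%.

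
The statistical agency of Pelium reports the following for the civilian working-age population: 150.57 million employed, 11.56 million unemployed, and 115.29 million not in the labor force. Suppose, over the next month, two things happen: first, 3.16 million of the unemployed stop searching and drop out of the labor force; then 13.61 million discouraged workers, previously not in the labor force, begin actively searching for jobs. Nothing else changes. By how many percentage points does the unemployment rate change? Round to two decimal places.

The unemployment rate changes by +5.62 percentage points.

Initially, labor force = 150.57 + 11.56 = 162.13 million, so u = 11.56/162.13 = 7.13%.
After the first change, unemployed and labor force both fall by 3.16 → E = 150.57, U = 8.40, labor force = 158.97 million.
After the second change, unemployed and labor force both rise by 13.61 → E = 150.57, U = 22.01, labor force = 172.58 million.
New unemployment rate = 22.01 / 172.58 = 12.75%.
Change = 12.75% − 7.13% = +5.62 percentage points.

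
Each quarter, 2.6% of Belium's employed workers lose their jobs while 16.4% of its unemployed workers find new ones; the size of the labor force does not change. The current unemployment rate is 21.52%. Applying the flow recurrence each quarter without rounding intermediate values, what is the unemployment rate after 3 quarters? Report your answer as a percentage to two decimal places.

Unemployment rate after three quarters ≈ 17.85%.

With a fixed labor force, u_{t+1} = u_t + s·(1−u_t) − f·u_t = u_t·(1−s−f) + s.
Here 1−s−f = 0.810 and s = 0.026.
u_1 = 0.215200 × 0.810 + 0.026 = 0.200312.
u_2 = 0.200312 × 0.810 + 0.026 = 0.188253.
u_3 = 0.188253 × 0.810 + 0.026 = 0.178485.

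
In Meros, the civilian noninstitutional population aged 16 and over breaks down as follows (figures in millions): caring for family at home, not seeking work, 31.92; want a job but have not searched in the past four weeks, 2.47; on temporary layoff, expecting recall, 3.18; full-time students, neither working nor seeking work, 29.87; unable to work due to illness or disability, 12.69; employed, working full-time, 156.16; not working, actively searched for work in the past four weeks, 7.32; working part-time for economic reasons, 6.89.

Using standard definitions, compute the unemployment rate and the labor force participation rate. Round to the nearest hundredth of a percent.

Employed = 156.16 + 6.89 = 163.05 million (anyone who worked, including part-time for economic reasons, counts as employed).
Unemployed = 3.18 + 7.32 = 10.50 million (jobless and actively searching, or on temporary layoff).
Labor force = 163.05 + 10.50 = 173.55 million.
Not in labor force = 31.92 + 2.47 + 29.87 + 12.69 = 76.95 million (those not working and not actively searching are outside the labor force — including those who want a job but have given up searching).
Civilian working-age population = 173.55 + 76.95 = 250.50 million.
Unemployment rate = 10.50 / 173.55 = 6.05%.
Labor force participation rate = 173.55 / 250.50 = 69.28%.

Unemployment rate ≈ 6.05%; labor force participation rate ≈ 69.28%.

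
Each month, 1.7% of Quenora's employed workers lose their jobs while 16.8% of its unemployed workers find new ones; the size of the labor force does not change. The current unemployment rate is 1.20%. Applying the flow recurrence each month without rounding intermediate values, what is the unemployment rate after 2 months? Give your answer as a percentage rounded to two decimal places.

With a fixed labor force, u_{t+1} = u_t + s·(1−u_t) − f·u_t = u_t·(1−s−f) + s.
Here 1−s−f = 0.815 and s = 0.017.
u_1 = 0.012000 × 0.815 + 0.017 = 0.026780.
u_2 = 0.026780 × 0.815 + 0.017 = 0.038826.

Unemployment rate after two months ≈ 3.88%.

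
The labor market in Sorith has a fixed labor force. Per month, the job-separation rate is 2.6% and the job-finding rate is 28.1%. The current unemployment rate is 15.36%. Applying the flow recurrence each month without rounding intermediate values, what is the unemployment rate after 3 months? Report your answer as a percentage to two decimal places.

With a fixed labor force, u_{t+1} = u_t + s·(1−u_t) − f·u_t = u_t·(1−s−f) + s.
Here 1−s−f = 0.693 and s = 0.026.
u_1 = 0.153600 × 0.693 + 0.026 = 0.132445.
u_2 = 0.132445 × 0.693 + 0.026 = 0.117784.
u_3 = 0.117784 × 0.693 + 0.026 = 0.107624.

Unemployment rate after three months ≈ 10.76%.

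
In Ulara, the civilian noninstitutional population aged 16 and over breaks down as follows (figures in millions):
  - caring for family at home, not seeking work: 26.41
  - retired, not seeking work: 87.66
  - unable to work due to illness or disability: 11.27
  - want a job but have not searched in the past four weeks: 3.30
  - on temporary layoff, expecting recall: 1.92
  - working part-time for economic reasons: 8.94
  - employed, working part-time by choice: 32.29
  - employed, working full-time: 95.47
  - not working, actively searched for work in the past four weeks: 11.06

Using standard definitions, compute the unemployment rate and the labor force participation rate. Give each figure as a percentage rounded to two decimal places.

Employed = 8.94 + 32.29 + 95.47 = 136.70 million (anyone who worked, including part-time for economic reasons, counts as employed).
Unemployed = 1.92 + 11.06 = 12.98 million (jobless and actively searching, or on temporary layoff).
Labor force = 136.70 + 12.98 = 149.68 million.
Not in labor force = 26.41 + 87.66 + 11.27 + 3.30 = 128.64 million (those not working and not actively searching are outside the labor force — including those who want a job but have given up searching).
Civilian working-age population = 149.68 + 128.64 = 278.32 million.
Unemployment rate = 12.98 / 149.68 = 8.67%.
Labor force participation rate = 149.68 / 278.32 = 53.78%.

Unemployment rate ≈ 8.67%; labor force participation rate ≈ 53.78%.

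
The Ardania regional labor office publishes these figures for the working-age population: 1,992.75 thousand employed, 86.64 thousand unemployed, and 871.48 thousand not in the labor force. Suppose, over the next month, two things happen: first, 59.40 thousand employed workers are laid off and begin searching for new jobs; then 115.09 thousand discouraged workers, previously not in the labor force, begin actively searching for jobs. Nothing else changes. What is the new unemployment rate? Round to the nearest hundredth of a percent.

New unemployment rate ≈ 11.90%.

Initially, labor force = 1,992.75 + 86.64 = 2,079.39 thousand, so u = 86.64/2,079.39 = 4.17%.
After the first change, employed falls and unemployed rises by 59.40; labor force unchanged → E = 1,933.35, U = 146.04, labor force = 2,079.39 thousand.
After the second change, unemployed and labor force both rise by 115.09 → E = 1,933.35, U = 261.13, labor force = 2,194.48 thousand.
New unemployment rate = 261.13 / 2,194.48 = 11.90%.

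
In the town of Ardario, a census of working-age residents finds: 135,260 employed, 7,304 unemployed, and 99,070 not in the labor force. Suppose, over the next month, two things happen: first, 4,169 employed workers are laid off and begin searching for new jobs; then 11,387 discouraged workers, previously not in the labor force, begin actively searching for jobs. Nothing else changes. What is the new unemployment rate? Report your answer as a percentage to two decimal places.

New unemployment rate ≈ 14.85%.

Initially, labor force = 135,260 + 7,304 = 142,564, so u = 7,304/142,564 = 5.12%.
After the first change, employed falls and unemployed rises by 4,169; labor force unchanged → E = 131,091, U = 11,473, labor force = 142,564.
After the second change, unemployed and labor force both rise by 11,387 → E = 131,091, U = 22,860, labor force = 153,951.
New unemployment rate = 22,860 / 153,951 = 14.85%.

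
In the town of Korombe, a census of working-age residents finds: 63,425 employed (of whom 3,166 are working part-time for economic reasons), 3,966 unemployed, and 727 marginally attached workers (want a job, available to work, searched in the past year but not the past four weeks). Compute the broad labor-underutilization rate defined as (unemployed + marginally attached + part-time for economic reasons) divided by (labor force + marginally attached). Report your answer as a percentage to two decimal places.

Labor force = 63,425 + 3,966 = 67,391.
Numerator = 3,966 + 727 + 3,166 = 7,859.
Denominator = 67,391 + 727 = 68,118.
Broad rate = 7,859 / 68,118 = 11.54%.

Broad underutilization rate ≈ 11.54%.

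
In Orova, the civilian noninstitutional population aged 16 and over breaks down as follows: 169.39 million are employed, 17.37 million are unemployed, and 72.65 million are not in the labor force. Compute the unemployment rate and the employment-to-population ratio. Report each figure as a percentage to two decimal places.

Labor force = employed + unemployed = 169.39 + 17.37 = 186.76 million.
Working-age population = 186.76 + 72.65 = 259.41 million.
Unemployment rate = 17.37 / 186.76 = 9.30%.
Employment-population ratio = 169.39 / 259.41 = 65.30%.

Unemployment rate ≈ 9.30%; employment-population ratio ≈ 65.30%.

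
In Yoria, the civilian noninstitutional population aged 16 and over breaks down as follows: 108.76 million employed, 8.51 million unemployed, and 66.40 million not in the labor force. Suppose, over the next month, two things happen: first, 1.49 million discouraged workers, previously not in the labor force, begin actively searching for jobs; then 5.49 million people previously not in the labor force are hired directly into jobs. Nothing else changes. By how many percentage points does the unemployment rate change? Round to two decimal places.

The unemployment rate changes by +0.79 percentage points.

Initially, labor force = 108.76 + 8.51 = 117.27 million, so u = 8.51/117.27 = 7.26%.
After the first change, unemployed and labor force both rise by 1.49 → E = 108.76, U = 10.00, labor force = 118.76 million.
After the second change, employed and labor force both rise by 5.49; unemployed unchanged → E = 114.25, U = 10.00, labor force = 124.25 million.
New unemployment rate = 10.00 / 124.25 = 8.05%.
Change = 8.05% − 7.26% = +0.79 percentage points.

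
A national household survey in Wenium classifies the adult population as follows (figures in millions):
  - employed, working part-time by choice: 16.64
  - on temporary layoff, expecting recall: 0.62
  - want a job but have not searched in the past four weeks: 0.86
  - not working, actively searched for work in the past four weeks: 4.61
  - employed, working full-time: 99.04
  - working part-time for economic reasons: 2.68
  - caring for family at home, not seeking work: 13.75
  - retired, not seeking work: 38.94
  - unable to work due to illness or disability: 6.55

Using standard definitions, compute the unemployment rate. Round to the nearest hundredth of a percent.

Unemployment rate ≈ 4.23%.

Employed = 16.64 + 99.04 + 2.68 = 118.36 million (anyone who worked, including part-time for economic reasons, counts as employed).
Unemployed = 0.62 + 4.61 = 5.23 million (jobless and actively searching, or on temporary layoff).
Labor force = 118.36 + 5.23 = 123.59 million.
Unemployment rate = 5.23 / 123.59 = 4.23%.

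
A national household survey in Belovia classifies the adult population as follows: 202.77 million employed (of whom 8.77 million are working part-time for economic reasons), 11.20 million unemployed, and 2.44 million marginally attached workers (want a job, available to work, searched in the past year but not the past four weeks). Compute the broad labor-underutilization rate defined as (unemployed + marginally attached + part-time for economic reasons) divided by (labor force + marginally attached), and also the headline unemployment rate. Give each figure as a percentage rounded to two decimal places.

Labor force = 202.77 + 11.20 = 213.97 million.
Numerator = 11.20 + 2.44 + 8.77 = 22.41 million.
Denominator = 213.97 + 2.44 = 216.41 million.
Broad rate = 22.41 / 216.41 = 10.36%.
Headline unemployment rate = 11.20 / 213.97 = 5.23%.

Broad underutilization rate ≈ 10.36%; headline unemployment rate ≈ 5.23%.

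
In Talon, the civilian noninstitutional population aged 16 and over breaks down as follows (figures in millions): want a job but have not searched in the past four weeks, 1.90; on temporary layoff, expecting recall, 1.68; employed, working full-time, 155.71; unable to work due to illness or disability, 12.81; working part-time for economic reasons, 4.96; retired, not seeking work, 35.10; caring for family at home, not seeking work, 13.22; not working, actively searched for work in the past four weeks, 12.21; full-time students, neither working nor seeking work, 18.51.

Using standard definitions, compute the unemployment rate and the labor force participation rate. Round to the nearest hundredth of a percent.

Unemployment rate ≈ 7.96%; labor force participation rate ≈ 68.16%.

Employed = 155.71 + 4.96 = 160.67 million (anyone who worked, including part-time for economic reasons, counts as employed).
Unemployed = 1.68 + 12.21 = 13.89 million (jobless and actively searching, or on temporary layoff).
Labor force = 160.67 + 13.89 = 174.56 million.
Not in labor force = 1.90 + 12.81 + 35.10 + 13.22 + 18.51 = 81.54 million (those not working and not actively searching are outside the labor force — including those who want a job but have given up searching).
Civilian working-age population = 174.56 + 81.54 = 256.10 million.
Unemployment rate = 13.89 / 174.56 = 7.96%.
Labor force participation rate = 174.56 / 256.10 = 68.16%.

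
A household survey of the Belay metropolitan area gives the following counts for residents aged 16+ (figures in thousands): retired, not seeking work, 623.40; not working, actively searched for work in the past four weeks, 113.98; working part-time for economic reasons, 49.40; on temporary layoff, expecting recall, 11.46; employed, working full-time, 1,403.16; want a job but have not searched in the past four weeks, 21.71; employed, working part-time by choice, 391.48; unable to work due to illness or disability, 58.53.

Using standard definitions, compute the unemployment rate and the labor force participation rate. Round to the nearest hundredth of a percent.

Unemployment rate ≈ 6.37%; labor force participation rate ≈ 73.68%.

Employed = 49.40 + 1,403.16 + 391.48 = 1,844.04 thousand (anyone who worked, including part-time for economic reasons, counts as employed).
Unemployed = 113.98 + 11.46 = 125.44 thousand (jobless and actively searching, or on temporary layoff).
Labor force = 1,844.04 + 125.44 = 1,969.48 thousand.
Not in labor force = 623.40 + 21.71 + 58.53 = 703.64 thousand (those not working and not actively searching are outside the labor force — including those who want a job but have given up searching).
Civilian working-age population = 1,969.48 + 703.64 = 2,673.12 thousand.
Unemployment rate = 125.44 / 1,969.48 = 6.37%.
Labor force participation rate = 1,969.48 / 2,673.12 = 73.68%.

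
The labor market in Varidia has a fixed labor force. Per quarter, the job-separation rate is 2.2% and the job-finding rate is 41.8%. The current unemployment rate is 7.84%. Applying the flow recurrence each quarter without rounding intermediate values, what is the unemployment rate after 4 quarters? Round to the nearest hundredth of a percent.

Unemployment rate after four quarters ≈ 5.28%.

With a fixed labor force, u_{t+1} = u_t + s·(1−u_t) − f·u_t = u_t·(1−s−f) + s.
Here 1−s−f = 0.560 and s = 0.022.
u_1 = 0.078400 × 0.560 + 0.022 = 0.065904.
u_2 = 0.065904 × 0.560 + 0.022 = 0.058906.
u_3 = 0.058906 × 0.560 + 0.022 = 0.054987.
u_4 = 0.054987 × 0.560 + 0.022 = 0.052793.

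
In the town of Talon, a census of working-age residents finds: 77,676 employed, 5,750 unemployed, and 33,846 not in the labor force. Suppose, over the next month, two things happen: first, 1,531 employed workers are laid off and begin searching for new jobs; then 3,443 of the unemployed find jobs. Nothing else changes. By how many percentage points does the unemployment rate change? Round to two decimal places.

The unemployment rate changes by −2.29 percentage points.

Initially, labor force = 77,676 + 5,750 = 83,426, so u = 5,750/83,426 = 6.89%.
After the first change, employed falls and unemployed rises by 1,531; labor force unchanged → E = 76,145, U = 7,281, labor force = 83,426.
After the second change, unemployed falls and employed rises by 3,443; labor force unchanged → E = 79,588, U = 3,838, labor force = 83,426.
New unemployment rate = 3,838 / 83,426 = 4.60%.
Change = 4.60% − 6.89% = −2.29 percentage points.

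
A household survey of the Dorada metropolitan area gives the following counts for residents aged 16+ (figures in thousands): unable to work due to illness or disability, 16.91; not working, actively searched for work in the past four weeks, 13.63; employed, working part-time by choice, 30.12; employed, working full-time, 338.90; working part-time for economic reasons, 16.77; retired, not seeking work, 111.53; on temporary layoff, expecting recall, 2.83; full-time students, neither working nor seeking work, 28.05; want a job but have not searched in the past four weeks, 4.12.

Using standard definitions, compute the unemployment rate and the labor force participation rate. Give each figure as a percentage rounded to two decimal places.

Unemployment rate ≈ 4.09%; labor force participation rate ≈ 71.47%.

Employed = 30.12 + 338.90 + 16.77 = 385.79 thousand (anyone who worked, including part-time for economic reasons, counts as employed).
Unemployed = 13.63 + 2.83 = 16.46 thousand (jobless and actively searching, or on temporary layoff).
Labor force = 385.79 + 16.46 = 402.25 thousand.
Not in labor force = 16.91 + 111.53 + 28.05 + 4.12 = 160.61 thousand (those not working and not actively searching are outside the labor force — including those who want a job but have given up searching).
Civilian working-age population = 402.25 + 160.61 = 562.86 thousand.
Unemployment rate = 16.46 / 402.25 = 4.09%.
Labor force participation rate = 402.25 / 562.86 = 71.47%.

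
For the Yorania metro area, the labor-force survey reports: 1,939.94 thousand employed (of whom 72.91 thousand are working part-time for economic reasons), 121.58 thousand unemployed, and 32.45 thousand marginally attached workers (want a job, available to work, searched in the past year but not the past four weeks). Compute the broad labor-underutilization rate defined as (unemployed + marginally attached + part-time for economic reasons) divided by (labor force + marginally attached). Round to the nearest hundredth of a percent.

Labor force = 1,939.94 + 121.58 = 2,061.52 thousand.
Numerator = 121.58 + 32.45 + 72.91 = 226.94 thousand.
Denominator = 2,061.52 + 32.45 = 2,093.97 thousand.
Broad rate = 226.94 / 2,093.97 = 10.84%.

Broad underutilization rate ≈ 10.84%.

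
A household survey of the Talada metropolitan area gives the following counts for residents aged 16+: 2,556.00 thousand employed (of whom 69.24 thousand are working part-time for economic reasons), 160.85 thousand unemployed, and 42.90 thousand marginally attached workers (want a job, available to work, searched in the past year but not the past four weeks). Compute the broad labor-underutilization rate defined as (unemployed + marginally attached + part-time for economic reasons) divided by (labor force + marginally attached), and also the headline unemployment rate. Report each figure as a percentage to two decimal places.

Labor force = 2,556.00 + 160.85 = 2,716.85 thousand.
Numerator = 160.85 + 42.90 + 69.24 = 272.99 thousand.
Denominator = 2,716.85 + 42.90 = 2,759.75 thousand.
Broad rate = 272.99 / 2,759.75 = 9.89%.
Headline unemployment rate = 160.85 / 2,716.85 = 5.92%.

Broad underutilization rate ≈ 9.89%; headline unemployment rate ≈ 5.92%.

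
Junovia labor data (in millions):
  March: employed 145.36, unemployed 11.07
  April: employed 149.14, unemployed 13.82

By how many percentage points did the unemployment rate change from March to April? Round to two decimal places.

The unemployment rate changed by +1.40 percentage points.

March: labor force = 145.36 + 11.07 = 156.43; u = 11.07/156.43 = 7.08%.
April: labor force = 149.14 + 13.82 = 162.96; u = 13.82/162.96 = 8.48%.
Change = 8.48% − 7.08% = +1.40 pp.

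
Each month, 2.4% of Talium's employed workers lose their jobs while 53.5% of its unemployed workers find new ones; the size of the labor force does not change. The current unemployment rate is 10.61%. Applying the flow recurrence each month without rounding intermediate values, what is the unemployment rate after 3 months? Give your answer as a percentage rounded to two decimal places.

Unemployment rate after three months ≈ 4.84%.

With a fixed labor force, u_{t+1} = u_t + s·(1−u_t) − f·u_t = u_t·(1−s−f) + s.
Here 1−s−f = 0.441 and s = 0.024.
u_1 = 0.106100 × 0.441 + 0.024 = 0.070790.
u_2 = 0.070790 × 0.441 + 0.024 = 0.055218.
u_3 = 0.055218 × 0.441 + 0.024 = 0.048351.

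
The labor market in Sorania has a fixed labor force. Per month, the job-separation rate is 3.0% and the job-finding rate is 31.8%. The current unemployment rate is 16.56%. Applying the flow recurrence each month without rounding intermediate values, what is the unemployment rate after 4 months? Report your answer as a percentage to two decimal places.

Unemployment rate after four months ≈ 10.06%.

With a fixed labor force, u_{t+1} = u_t + s·(1−u_t) − f·u_t = u_t·(1−s−f) + s.
Here 1−s−f = 0.652 and s = 0.030.
u_1 = 0.165600 × 0.652 + 0.030 = 0.137971.
u_2 = 0.137971 × 0.652 + 0.030 = 0.119957.
u_3 = 0.119957 × 0.652 + 0.030 = 0.108212.
u_4 = 0.108212 × 0.652 + 0.030 = 0.100554.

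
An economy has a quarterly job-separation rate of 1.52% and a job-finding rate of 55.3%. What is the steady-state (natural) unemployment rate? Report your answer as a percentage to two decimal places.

Steady-state unemployment rate ≈ 2.68%.

At steady state the flows balance: s·E = f·U, so U/(E+U) = s/(s+f).
u* = 1.52 / (1.52 + 55.3) = 1.52 / 56.82 = 2.68%.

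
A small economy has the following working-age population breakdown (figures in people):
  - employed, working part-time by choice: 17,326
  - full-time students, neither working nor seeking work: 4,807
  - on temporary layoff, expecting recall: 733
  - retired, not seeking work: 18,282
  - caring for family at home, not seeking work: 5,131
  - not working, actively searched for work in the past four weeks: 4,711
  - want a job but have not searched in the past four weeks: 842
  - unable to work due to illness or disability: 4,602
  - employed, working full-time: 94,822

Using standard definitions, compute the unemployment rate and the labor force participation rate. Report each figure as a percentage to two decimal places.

Unemployment rate ≈ 4.63%; labor force participation rate ≈ 77.74%.

Employed = 17,326 + 94,822 = 112,148.
Unemployed = 733 + 4,711 = 5,444 (jobless and actively searching, or on temporary layoff).
Labor force = 112,148 + 5,444 = 117,592.
Not in labor force = 4,807 + 18,282 + 5,131 + 842 + 4,602 = 33,664 (those not working and not actively searching are outside the labor force — including those who want a job but have given up searching).
Civilian working-age population = 117,592 + 33,664 = 151,256.
Unemployment rate = 5,444 / 117,592 = 4.63%.
Labor force participation rate = 117,592 / 151,256 = 77.74%.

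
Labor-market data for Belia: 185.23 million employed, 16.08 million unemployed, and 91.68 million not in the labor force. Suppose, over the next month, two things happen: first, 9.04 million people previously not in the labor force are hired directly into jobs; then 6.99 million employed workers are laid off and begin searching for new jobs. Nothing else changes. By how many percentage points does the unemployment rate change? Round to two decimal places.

The unemployment rate changes by +2.98 percentage points.

Initially, labor force = 185.23 + 16.08 = 201.31 million, so u = 16.08/201.31 = 7.99%.
After the first change, employed and labor force both rise by 9.04; unemployed unchanged → E = 194.27, U = 16.08, labor force = 210.35 million.
After the second change, employed falls and unemployed rises by 6.99; labor force unchanged → E = 187.28, U = 23.07, labor force = 210.35 million.
New unemployment rate = 23.07 / 210.35 = 10.97%.
Change = 10.97% − 7.99% = +2.98 percentage points.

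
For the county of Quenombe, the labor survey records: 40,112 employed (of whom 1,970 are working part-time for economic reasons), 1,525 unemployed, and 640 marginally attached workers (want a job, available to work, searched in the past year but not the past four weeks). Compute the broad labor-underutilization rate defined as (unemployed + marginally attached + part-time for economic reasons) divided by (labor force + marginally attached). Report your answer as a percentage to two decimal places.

Labor force = 40,112 + 1,525 = 41,637.
Numerator = 1,525 + 640 + 1,970 = 4,135.
Denominator = 41,637 + 640 = 42,277.
Broad rate = 4,135 / 42,277 = 9.78%.

Broad underutilization rate ≈ 9.78%.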